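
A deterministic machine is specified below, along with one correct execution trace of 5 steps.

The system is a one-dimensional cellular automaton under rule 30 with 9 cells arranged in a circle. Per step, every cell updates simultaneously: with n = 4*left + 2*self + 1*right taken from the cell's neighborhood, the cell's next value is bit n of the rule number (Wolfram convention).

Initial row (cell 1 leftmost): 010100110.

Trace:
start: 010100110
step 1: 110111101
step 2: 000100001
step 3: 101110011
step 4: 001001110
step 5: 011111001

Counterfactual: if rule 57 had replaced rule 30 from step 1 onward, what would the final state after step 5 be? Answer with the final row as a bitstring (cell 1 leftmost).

(re-executing steps 1..5 under rule 57; state before step 1: 010100110)
step 1: 001010101
step 2: 100101010
step 3: 010010101
step 4: 101001010
step 5: 010100101

010100101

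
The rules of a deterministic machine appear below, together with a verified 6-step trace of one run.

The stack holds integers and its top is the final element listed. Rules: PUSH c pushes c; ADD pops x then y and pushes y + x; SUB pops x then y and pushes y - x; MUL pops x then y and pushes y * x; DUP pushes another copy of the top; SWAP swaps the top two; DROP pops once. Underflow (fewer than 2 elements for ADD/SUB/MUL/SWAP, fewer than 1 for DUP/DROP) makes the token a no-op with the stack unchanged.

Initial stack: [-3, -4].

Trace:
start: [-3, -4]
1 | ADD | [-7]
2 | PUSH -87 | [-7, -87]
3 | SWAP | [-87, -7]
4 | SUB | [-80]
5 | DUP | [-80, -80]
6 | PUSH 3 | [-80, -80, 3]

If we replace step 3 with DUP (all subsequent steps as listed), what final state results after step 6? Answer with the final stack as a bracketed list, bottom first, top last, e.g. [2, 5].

(re-executing from step 3 with the substitution; state before step 3: [-7, -87])
3 | DUP | [-7, -87, -87]
4 | SUB | [-7, 0]
5 | DUP | [-7, 0, 0]
6 | PUSH 3 | [-7, 0, 0, 3]

[-7, 0, 0, 3]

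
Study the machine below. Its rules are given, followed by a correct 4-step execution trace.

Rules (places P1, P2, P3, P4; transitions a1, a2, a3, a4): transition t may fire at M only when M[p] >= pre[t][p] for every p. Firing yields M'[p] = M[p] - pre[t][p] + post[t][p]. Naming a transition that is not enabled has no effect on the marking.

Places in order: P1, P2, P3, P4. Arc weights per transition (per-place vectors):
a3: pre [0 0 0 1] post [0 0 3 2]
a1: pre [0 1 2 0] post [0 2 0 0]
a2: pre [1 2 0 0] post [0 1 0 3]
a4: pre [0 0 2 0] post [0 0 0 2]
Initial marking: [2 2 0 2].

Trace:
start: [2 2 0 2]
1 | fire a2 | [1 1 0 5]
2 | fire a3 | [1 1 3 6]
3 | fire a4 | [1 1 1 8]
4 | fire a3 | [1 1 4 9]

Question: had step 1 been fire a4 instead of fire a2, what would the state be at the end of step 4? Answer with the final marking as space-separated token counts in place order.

(re-executing from step 1 with the substitution; state before step 1: [2 2 0 2])
1 | fire a4 | [2 2 0 2]
2 | fire a3 | [2 2 3 3]
3 | fire a4 | [2 2 1 5]
4 | fire a3 | [2 2 4 6]

2 2 4 6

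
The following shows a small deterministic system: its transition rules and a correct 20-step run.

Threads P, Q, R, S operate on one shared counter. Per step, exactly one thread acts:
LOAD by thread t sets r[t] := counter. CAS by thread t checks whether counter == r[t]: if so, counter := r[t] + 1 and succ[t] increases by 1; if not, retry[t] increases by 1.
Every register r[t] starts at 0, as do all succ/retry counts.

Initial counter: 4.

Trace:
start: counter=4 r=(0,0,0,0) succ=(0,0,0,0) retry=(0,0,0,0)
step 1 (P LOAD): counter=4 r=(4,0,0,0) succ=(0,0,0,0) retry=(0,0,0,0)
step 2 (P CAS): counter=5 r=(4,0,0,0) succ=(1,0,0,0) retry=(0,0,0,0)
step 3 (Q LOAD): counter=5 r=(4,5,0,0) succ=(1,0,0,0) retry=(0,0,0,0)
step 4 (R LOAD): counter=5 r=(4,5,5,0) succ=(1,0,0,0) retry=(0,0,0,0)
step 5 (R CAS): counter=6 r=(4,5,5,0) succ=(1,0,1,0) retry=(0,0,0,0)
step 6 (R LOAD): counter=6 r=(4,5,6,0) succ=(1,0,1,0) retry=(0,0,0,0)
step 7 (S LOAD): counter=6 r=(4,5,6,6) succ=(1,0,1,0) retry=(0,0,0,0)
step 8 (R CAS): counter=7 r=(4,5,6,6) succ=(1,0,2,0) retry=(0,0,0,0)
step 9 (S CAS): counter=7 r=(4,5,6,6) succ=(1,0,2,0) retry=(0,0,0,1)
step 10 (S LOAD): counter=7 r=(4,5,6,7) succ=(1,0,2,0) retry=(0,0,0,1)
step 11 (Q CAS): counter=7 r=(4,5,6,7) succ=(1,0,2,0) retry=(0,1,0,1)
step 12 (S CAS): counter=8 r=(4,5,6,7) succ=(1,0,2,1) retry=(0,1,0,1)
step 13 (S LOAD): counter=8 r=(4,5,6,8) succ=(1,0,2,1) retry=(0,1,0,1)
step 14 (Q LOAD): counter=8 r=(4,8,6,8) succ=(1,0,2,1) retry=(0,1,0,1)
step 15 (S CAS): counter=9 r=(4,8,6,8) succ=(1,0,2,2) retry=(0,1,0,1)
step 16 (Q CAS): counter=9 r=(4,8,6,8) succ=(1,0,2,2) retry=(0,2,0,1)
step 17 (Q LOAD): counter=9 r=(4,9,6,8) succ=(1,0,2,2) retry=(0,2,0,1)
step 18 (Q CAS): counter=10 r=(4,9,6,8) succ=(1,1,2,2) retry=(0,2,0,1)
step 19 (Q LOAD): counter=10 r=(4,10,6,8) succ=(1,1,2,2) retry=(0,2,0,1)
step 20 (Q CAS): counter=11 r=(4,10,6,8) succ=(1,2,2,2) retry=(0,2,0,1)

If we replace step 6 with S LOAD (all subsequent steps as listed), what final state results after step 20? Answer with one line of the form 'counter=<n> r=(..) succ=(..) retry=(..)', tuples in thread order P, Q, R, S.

counter=11 r=(4,10,5,8) succ=(1,2,1,3) retry=(0,2,1,0)

(re-executing from step 6 with the substitution; state before step 6: counter=6 r=(4,5,5,0) succ=(1,0,1,0) retry=(0,0,0,0))
step 6 (S LOAD): counter=6 r=(4,5,5,6) succ=(1,0,1,0) retry=(0,0,0,0)
step 7 (S LOAD): counter=6 r=(4,5,5,6) succ=(1,0,1,0) retry=(0,0,0,0)
step 8 (R CAS): counter=6 r=(4,5,5,6) succ=(1,0,1,0) retry=(0,0,1,0)
step 9 (S CAS): counter=7 r=(4,5,5,6) succ=(1,0,1,1) retry=(0,0,1,0)
step 10 (S LOAD): counter=7 r=(4,5,5,7) succ=(1,0,1,1) retry=(0,0,1,0)
step 11 (Q CAS): counter=7 r=(4,5,5,7) succ=(1,0,1,1) retry=(0,1,1,0)
step 12 (S CAS): counter=8 r=(4,5,5,7) succ=(1,0,1,2) retry=(0,1,1,0)
step 13 (S LOAD): counter=8 r=(4,5,5,8) succ=(1,0,1,2) retry=(0,1,1,0)
step 14 (Q LOAD): counter=8 r=(4,8,5,8) succ=(1,0,1,2) retry=(0,1,1,0)
step 15 (S CAS): counter=9 r=(4,8,5,8) succ=(1,0,1,3) retry=(0,1,1,0)
step 16 (Q CAS): counter=9 r=(4,8,5,8) succ=(1,0,1,3) retry=(0,2,1,0)
step 17 (Q LOAD): counter=9 r=(4,9,5,8) succ=(1,0,1,3) retry=(0,2,1,0)
step 18 (Q CAS): counter=10 r=(4,9,5,8) succ=(1,1,1,3) retry=(0,2,1,0)
step 19 (Q LOAD): counter=10 r=(4,10,5,8) succ=(1,1,1,3) retry=(0,2,1,0)
step 20 (Q CAS): counter=11 r=(4,10,5,8) succ=(1,2,1,3) retry=(0,2,1,0)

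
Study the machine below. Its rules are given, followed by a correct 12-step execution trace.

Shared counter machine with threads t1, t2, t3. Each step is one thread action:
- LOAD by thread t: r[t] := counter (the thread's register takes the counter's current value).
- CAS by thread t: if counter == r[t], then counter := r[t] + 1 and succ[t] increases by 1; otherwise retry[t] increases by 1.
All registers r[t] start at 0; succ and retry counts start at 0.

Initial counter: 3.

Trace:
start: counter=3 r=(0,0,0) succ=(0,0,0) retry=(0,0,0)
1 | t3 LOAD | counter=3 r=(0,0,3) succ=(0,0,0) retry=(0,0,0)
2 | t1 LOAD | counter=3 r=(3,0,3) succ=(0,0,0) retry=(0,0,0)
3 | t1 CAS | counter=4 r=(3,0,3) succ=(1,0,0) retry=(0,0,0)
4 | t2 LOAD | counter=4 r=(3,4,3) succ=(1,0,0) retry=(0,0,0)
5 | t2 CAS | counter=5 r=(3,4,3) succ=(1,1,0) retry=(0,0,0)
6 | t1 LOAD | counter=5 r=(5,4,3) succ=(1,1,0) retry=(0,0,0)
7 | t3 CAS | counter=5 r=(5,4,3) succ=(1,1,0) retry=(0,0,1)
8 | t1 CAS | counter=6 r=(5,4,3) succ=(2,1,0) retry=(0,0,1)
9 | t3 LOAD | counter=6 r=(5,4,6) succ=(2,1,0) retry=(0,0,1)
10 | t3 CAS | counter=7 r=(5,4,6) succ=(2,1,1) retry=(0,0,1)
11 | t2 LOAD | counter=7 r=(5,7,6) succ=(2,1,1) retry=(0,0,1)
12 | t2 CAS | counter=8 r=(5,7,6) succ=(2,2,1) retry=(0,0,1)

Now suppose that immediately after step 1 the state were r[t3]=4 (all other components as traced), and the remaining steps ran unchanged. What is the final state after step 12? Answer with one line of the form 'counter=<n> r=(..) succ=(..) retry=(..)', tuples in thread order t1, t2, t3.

state after step 1 := counter=3 r=(0,0,4) succ=(0,0,0) retry=(0,0,0)
2 | t1 LOAD | counter=3 r=(3,0,4) succ=(0,0,0) retry=(0,0,0)
3 | t1 CAS | counter=4 r=(3,0,4) succ=(1,0,0) retry=(0,0,0)
4 | t2 LOAD | counter=4 r=(3,4,4) succ=(1,0,0) retry=(0,0,0)
5 | t2 CAS | counter=5 r=(3,4,4) succ=(1,1,0) retry=(0,0,0)
6 | t1 LOAD | counter=5 r=(5,4,4) succ=(1,1,0) retry=(0,0,0)
7 | t3 CAS | counter=5 r=(5,4,4) succ=(1,1,0) retry=(0,0,1)
8 | t1 CAS | counter=6 r=(5,4,4) succ=(2,1,0) retry=(0,0,1)
9 | t3 LOAD | counter=6 r=(5,4,6) succ=(2,1,0) retry=(0,0,1)
10 | t3 CAS | counter=7 r=(5,4,6) succ=(2,1,1) retry=(0,0,1)
11 | t2 LOAD | counter=7 r=(5,7,6) succ=(2,1,1) retry=(0,0,1)
12 | t2 CAS | counter=8 r=(5,7,6) succ=(2,2,1) retry=(0,0,1)

counter=8 r=(5,7,6) succ=(2,2,1) retry=(0,0,1)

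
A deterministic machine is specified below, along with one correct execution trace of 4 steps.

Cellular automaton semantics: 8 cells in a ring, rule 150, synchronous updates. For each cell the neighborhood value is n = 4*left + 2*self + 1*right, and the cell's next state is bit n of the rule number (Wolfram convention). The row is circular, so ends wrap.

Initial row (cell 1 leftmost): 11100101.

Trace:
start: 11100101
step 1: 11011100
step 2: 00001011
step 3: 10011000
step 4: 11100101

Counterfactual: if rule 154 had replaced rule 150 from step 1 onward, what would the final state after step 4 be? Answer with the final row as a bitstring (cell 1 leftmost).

01011110

(re-executing steps 1..4 under rule 154; state before step 1: 11100101)
step 1: 11011001
step 2: 10010111
step 3: 01100111
step 4: 01011110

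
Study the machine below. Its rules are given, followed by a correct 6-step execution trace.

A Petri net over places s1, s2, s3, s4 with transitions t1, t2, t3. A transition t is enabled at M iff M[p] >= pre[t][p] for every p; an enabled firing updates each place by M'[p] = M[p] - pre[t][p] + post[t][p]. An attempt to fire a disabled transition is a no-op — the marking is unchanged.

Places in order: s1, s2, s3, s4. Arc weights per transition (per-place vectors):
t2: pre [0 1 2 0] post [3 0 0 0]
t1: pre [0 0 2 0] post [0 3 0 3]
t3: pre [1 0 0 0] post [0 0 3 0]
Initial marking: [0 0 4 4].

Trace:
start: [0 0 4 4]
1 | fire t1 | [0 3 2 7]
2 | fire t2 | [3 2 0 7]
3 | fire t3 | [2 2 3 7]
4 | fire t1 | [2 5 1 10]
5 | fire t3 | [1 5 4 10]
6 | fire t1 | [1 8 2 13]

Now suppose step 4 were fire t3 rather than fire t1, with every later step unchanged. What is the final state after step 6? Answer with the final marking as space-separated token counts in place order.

0 5 7 10

(re-executing from step 4 with the substitution; state before step 4: [2 2 3 7])
4 | fire t3 | [1 2 6 7]
5 | fire t3 | [0 2 9 7]
6 | fire t1 | [0 5 7 10]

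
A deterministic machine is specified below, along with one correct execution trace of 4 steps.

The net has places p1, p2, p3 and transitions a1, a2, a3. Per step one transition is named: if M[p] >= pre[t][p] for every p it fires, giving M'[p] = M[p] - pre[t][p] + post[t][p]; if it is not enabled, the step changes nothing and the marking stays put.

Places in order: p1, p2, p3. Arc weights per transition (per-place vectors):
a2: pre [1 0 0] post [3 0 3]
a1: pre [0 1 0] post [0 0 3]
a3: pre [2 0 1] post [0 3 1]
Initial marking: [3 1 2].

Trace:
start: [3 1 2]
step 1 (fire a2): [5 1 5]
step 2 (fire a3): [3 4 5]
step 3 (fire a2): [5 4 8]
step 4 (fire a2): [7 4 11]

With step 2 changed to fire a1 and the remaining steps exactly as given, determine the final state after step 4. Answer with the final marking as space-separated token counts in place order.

9 0 14

(re-executing from step 2 with the substitution; state before step 2: [5 1 5])
step 2 (fire a1): [5 0 8]
step 3 (fire a2): [7 0 11]
step 4 (fire a2): [9 0 14]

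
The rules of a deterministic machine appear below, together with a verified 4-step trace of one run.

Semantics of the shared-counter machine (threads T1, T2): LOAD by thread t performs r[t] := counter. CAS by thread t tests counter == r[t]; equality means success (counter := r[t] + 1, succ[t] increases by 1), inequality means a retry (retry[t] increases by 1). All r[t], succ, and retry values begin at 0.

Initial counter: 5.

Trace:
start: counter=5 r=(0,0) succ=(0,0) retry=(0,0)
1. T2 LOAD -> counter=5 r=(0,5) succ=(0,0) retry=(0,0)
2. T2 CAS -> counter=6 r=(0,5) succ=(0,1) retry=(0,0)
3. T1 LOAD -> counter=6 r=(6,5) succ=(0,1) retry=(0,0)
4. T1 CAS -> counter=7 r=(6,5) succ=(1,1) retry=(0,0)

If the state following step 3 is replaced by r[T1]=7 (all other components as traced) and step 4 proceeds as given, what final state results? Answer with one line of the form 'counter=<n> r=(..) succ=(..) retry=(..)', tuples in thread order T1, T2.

counter=6 r=(7,5) succ=(0,1) retry=(1,0)

state after step 3 := counter=6 r=(7,5) succ=(0,1) retry=(0,0)
4. T1 CAS -> counter=6 r=(7,5) succ=(0,1) retry=(1,0)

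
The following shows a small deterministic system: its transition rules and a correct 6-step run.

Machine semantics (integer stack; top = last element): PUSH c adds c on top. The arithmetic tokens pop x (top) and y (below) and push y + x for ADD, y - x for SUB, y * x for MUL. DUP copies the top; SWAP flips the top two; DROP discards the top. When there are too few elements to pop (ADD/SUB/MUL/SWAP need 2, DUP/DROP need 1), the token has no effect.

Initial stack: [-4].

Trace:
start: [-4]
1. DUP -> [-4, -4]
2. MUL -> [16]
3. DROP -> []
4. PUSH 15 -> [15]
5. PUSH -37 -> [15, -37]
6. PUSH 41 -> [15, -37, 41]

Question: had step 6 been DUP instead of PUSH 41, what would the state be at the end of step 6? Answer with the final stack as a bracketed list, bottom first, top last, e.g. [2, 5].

[15, -37, -37]

(re-executing from step 6 with the substitution; state before step 6: [15, -37])
6. DUP -> [15, -37, -37]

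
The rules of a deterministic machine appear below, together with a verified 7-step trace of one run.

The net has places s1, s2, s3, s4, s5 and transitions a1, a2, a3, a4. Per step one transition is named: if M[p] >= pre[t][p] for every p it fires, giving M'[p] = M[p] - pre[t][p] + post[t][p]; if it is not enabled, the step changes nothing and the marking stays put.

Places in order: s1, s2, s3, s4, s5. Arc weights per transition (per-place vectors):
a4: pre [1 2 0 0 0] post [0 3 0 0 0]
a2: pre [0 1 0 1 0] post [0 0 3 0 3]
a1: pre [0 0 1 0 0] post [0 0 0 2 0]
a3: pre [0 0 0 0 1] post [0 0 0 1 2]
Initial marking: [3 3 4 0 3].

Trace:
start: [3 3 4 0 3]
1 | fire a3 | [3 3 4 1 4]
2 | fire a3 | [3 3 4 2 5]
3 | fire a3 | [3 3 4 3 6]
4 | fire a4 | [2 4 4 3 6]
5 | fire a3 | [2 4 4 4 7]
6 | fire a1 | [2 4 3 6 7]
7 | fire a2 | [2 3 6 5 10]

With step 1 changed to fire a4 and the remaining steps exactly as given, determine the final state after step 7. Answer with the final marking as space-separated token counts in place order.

(re-executing from step 1 with the substitution; state before step 1: [3 3 4 0 3])
1 | fire a4 | [2 4 4 0 3]
2 | fire a3 | [2 4 4 1 4]
3 | fire a3 | [2 4 4 2 5]
4 | fire a4 | [1 5 4 2 5]
5 | fire a3 | [1 5 4 3 6]
6 | fire a1 | [1 5 3 5 6]
7 | fire a2 | [1 4 6 4 9]

1 4 6 4 9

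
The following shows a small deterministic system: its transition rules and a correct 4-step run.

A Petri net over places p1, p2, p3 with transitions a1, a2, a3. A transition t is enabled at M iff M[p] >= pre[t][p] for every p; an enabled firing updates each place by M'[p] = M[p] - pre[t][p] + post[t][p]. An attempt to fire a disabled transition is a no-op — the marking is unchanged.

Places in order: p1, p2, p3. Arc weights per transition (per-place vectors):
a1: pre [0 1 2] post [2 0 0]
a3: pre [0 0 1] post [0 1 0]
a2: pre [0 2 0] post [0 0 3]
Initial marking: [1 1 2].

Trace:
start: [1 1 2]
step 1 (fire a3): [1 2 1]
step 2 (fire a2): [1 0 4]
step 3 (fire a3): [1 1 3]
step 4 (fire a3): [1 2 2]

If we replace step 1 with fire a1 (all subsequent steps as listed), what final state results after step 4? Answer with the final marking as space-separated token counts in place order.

(re-executing from step 1 with the substitution; state before step 1: [1 1 2])
step 1 (fire a1): [3 0 0]
step 2 (fire a2): [3 0 0]
step 3 (fire a3): [3 0 0]
step 4 (fire a3): [3 0 0]

3 0 0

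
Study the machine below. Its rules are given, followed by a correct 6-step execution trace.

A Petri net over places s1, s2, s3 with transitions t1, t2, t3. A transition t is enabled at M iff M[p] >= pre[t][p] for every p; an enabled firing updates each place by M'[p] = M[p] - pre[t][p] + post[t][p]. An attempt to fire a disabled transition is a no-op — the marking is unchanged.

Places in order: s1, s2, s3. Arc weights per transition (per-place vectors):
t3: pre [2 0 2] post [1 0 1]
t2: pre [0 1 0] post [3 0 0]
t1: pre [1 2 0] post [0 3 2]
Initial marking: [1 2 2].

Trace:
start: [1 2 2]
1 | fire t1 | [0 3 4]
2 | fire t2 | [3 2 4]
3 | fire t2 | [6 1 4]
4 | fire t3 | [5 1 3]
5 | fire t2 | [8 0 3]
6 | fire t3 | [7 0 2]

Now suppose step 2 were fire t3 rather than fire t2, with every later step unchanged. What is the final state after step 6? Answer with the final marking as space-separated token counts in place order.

4 1 2

(re-executing from step 2 with the substitution; state before step 2: [0 3 4])
2 | fire t3 | [0 3 4]
3 | fire t2 | [3 2 4]
4 | fire t3 | [2 2 3]
5 | fire t2 | [5 1 3]
6 | fire t3 | [4 1 2]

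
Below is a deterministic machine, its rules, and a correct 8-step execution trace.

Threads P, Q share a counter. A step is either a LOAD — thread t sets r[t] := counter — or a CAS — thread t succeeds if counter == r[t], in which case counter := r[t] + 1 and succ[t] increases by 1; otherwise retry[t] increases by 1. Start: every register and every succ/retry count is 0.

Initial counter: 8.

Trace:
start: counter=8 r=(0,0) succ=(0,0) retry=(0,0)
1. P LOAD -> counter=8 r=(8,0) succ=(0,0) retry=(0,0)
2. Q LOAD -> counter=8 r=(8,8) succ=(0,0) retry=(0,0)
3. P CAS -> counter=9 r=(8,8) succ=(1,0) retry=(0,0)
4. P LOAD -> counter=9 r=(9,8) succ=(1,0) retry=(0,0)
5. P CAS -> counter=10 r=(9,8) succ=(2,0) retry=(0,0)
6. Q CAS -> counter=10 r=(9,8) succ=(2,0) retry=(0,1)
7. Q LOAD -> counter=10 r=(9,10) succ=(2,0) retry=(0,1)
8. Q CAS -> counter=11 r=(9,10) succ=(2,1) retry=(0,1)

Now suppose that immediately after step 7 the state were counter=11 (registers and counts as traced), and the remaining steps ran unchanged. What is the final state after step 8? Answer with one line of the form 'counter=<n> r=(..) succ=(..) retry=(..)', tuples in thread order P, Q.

state after step 7 := counter=11 r=(9,10) succ=(2,0) retry=(0,1)
8. Q CAS -> counter=11 r=(9,10) succ=(2,0) retry=(0,2)

counter=11 r=(9,10) succ=(2,0) retry=(0,2)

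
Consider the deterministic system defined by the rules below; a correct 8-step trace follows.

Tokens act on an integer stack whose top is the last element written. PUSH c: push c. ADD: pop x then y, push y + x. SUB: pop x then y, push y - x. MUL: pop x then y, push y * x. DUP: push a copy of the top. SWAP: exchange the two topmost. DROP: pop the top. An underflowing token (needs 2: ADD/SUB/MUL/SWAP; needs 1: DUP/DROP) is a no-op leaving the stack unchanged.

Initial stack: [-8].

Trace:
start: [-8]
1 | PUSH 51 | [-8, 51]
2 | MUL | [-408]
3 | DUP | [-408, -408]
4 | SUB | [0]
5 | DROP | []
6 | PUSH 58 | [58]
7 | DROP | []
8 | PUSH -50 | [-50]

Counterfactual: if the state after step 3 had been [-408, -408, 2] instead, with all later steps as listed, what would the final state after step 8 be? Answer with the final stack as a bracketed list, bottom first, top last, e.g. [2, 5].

[-408, -50]

state after step 3 := [-408, -408, 2]
4 | SUB | [-408, -410]
5 | DROP | [-408]
6 | PUSH 58 | [-408, 58]
7 | DROP | [-408]
8 | PUSH -50 | [-408, -50]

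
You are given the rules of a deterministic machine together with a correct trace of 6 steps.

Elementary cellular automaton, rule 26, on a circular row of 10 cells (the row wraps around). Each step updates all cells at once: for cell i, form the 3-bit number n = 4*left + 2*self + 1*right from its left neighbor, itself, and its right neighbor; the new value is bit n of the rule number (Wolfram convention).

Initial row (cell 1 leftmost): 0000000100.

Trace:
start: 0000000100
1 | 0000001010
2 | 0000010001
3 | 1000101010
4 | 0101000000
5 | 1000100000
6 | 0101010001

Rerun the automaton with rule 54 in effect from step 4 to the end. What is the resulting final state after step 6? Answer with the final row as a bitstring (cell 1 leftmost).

(re-executing steps 4..6 under rule 54; state before step 4: 1000101010)
4 | 1101111111
5 | 0010000000
6 | 0111000000

0111000000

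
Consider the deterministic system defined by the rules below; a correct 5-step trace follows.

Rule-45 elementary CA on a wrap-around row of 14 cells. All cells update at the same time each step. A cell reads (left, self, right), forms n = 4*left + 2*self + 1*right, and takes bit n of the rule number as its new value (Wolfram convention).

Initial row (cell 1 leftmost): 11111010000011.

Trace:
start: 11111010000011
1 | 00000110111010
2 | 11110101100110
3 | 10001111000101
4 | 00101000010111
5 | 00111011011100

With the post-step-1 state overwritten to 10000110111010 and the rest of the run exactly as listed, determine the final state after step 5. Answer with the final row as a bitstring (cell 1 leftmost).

state after step 1 := 10000110111010
2 | 10110101100111
3 | 01101111000100
4 | 01011000010101
5 | 11110011011111

11110011011111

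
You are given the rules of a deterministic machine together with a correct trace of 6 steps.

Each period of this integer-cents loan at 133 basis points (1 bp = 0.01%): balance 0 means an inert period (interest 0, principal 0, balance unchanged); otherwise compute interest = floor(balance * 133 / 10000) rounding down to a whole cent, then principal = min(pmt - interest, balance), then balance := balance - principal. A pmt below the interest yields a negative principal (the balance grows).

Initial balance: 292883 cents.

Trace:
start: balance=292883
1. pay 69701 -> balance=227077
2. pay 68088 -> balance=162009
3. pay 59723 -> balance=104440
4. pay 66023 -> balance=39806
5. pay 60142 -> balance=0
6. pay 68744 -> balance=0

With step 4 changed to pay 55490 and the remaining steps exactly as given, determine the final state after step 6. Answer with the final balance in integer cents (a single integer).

(re-executing from step 4 with the substitution; state before step 4: balance=104440)
4. pay 55490 -> balance=50339
5. pay 60142 -> balance=0
6. pay 68744 -> balance=0

0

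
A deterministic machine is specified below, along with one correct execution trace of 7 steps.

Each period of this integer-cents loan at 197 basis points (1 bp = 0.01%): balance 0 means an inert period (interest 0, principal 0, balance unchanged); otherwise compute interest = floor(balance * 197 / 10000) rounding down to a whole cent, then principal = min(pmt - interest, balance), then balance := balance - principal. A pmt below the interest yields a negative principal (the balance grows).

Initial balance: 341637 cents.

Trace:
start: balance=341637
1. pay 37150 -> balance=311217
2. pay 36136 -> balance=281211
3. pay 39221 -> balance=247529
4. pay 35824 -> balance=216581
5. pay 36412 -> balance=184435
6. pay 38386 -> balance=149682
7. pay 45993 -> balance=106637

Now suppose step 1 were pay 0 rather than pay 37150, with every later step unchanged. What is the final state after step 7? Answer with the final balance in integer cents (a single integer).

(re-executing from step 1 with the substitution; state before step 1: balance=341637)
1. pay 0 -> balance=348367
2. pay 36136 -> balance=319093
3. pay 39221 -> balance=286158
4. pay 35824 -> balance=255971
5. pay 36412 -> balance=224601
6. pay 38386 -> balance=190639
7. pay 45993 -> balance=148401

148401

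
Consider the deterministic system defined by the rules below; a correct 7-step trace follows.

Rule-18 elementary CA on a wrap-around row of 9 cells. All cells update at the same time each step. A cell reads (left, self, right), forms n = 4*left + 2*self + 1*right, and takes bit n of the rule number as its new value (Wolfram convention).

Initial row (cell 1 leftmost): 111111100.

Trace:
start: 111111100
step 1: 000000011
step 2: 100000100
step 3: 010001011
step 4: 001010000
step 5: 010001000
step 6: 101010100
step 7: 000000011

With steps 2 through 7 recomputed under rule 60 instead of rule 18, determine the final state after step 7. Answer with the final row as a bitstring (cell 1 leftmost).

(re-executing steps 2..7 under rule 60; state before step 2: 000000011)
step 2: 100000010
step 3: 110000011
step 4: 001000010
step 5: 001100011
step 6: 101010010
step 7: 111111011

111111011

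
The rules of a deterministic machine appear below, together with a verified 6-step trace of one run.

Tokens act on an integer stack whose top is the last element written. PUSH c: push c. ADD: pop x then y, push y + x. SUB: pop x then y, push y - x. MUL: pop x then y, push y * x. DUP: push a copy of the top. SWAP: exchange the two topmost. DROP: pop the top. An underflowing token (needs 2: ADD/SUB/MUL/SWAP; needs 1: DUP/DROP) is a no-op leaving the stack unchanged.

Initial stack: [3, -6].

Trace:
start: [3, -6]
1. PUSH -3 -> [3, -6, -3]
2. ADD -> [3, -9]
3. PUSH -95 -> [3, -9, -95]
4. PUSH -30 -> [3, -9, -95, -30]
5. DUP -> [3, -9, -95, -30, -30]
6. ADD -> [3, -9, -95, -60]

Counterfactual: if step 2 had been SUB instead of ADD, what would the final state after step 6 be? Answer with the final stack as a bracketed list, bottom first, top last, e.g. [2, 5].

[3, -3, -95, -60]

(re-executing from step 2 with the substitution; state before step 2: [3, -6, -3])
2. SUB -> [3, -3]
3. PUSH -95 -> [3, -3, -95]
4. PUSH -30 -> [3, -3, -95, -30]
5. DUP -> [3, -3, -95, -30, -30]
6. ADD -> [3, -3, -95, -60]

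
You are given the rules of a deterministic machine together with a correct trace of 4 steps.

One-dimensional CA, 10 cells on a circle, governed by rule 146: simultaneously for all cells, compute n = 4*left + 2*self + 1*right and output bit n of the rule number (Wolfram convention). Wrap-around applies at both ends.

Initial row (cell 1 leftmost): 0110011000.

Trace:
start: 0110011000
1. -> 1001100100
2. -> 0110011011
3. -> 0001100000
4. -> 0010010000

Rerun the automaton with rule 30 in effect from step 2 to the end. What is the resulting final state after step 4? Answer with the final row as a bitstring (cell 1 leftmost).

(re-executing steps 2..4 under rule 30; state before step 2: 1001100100)
2. -> 1111011111
3. -> 0000010000
4. -> 0000111000

0000111000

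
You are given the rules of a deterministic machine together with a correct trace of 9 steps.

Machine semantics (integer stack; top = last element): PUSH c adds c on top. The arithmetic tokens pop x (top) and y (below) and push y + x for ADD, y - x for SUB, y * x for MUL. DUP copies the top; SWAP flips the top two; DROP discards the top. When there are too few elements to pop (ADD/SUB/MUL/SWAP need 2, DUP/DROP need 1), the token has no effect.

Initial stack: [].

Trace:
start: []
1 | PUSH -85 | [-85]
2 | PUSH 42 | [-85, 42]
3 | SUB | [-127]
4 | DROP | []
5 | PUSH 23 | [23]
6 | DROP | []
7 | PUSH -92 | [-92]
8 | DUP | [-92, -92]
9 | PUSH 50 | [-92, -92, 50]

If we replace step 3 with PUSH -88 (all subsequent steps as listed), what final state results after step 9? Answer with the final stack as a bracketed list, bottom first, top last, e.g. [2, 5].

[-85, 42, -92, -92, 50]

(re-executing from step 3 with the substitution; state before step 3: [-85, 42])
3 | PUSH -88 | [-85, 42, -88]
4 | DROP | [-85, 42]
5 | PUSH 23 | [-85, 42, 23]
6 | DROP | [-85, 42]
7 | PUSH -92 | [-85, 42, -92]
8 | DUP | [-85, 42, -92, -92]
9 | PUSH 50 | [-85, 42, -92, -92, 50]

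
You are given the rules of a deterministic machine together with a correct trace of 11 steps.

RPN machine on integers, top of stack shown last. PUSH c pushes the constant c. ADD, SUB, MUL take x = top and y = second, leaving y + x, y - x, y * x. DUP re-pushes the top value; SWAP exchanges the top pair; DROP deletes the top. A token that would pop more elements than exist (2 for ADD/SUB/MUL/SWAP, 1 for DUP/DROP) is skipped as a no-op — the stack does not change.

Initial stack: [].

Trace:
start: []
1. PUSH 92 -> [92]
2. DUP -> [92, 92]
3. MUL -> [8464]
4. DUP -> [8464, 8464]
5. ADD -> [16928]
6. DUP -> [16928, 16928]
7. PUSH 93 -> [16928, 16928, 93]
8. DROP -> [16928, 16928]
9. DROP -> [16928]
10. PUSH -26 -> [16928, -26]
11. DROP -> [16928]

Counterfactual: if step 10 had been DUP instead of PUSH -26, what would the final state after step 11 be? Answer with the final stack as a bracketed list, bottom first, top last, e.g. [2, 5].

(re-executing from step 10 with the substitution; state before step 10: [16928])
10. DUP -> [16928, 16928]
11. DROP -> [16928]

[16928]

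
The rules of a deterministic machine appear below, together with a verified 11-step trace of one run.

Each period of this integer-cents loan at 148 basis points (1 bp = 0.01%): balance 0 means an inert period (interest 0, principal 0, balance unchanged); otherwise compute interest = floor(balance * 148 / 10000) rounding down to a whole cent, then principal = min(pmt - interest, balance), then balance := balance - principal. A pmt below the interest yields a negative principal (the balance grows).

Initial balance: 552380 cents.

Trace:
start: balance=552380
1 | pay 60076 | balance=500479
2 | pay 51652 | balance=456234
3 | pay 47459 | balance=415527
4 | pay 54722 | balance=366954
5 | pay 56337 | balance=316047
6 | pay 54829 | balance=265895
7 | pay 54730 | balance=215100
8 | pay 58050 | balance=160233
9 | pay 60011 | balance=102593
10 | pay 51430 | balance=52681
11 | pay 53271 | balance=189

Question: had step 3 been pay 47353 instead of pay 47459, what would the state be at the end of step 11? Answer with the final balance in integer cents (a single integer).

(re-executing from step 3 with the substitution; state before step 3: balance=456234)
3 | pay 47353 | balance=415633
4 | pay 54722 | balance=367062
5 | pay 56337 | balance=316157
6 | pay 54829 | balance=266007
7 | pay 54730 | balance=215213
8 | pay 58050 | balance=160348
9 | pay 60011 | balance=102710
10 | pay 51430 | balance=52800
11 | pay 53271 | balance=310

310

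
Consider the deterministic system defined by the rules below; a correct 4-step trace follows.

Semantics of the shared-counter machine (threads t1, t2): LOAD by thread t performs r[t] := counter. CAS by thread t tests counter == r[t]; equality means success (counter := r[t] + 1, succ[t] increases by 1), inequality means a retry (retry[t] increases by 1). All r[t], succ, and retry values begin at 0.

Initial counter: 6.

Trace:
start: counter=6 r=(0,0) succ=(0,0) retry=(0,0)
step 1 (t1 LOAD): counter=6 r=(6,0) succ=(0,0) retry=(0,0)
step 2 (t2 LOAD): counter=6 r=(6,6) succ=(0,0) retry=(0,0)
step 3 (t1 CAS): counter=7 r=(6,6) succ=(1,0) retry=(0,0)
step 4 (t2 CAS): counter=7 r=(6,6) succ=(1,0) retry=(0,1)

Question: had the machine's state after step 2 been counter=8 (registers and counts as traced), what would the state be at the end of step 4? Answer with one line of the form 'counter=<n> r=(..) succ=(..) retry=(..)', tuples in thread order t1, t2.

state after step 2 := counter=8 r=(6,6) succ=(0,0) retry=(0,0)
step 3 (t1 CAS): counter=8 r=(6,6) succ=(0,0) retry=(1,0)
step 4 (t2 CAS): counter=8 r=(6,6) succ=(0,0) retry=(1,1)

counter=8 r=(6,6) succ=(0,0) retry=(1,1)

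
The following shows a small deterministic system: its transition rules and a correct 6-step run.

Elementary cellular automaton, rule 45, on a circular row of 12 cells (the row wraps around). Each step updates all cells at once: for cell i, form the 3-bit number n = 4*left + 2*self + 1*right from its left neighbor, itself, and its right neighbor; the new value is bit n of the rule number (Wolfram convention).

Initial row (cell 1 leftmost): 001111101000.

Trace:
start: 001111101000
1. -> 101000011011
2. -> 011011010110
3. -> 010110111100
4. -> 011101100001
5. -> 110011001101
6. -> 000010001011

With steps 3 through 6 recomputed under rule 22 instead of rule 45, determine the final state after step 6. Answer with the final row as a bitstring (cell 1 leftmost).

(re-executing steps 3..6 under rule 22; state before step 3: 011011010110)
3. -> 100000010001
4. -> 010000111010
5. -> 111001000011
6. -> 000111100100

000111100100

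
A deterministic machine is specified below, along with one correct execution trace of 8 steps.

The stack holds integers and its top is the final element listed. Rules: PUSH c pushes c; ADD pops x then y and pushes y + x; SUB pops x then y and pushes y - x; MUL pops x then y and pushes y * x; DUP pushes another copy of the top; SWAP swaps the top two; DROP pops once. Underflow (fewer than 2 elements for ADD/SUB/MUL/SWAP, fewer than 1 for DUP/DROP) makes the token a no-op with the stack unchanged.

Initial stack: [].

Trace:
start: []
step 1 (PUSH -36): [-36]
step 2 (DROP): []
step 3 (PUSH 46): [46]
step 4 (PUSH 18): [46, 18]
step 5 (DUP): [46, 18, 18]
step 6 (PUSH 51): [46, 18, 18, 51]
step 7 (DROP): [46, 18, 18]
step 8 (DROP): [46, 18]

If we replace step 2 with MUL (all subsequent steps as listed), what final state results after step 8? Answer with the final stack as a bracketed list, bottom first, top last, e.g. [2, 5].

[-36, 46, 18]

(re-executing from step 2 with the substitution; state before step 2: [-36])
step 2 (MUL): [-36]
step 3 (PUSH 46): [-36, 46]
step 4 (PUSH 18): [-36, 46, 18]
step 5 (DUP): [-36, 46, 18, 18]
step 6 (PUSH 51): [-36, 46, 18, 18, 51]
step 7 (DROP): [-36, 46, 18, 18]
step 8 (DROP): [-36, 46, 18]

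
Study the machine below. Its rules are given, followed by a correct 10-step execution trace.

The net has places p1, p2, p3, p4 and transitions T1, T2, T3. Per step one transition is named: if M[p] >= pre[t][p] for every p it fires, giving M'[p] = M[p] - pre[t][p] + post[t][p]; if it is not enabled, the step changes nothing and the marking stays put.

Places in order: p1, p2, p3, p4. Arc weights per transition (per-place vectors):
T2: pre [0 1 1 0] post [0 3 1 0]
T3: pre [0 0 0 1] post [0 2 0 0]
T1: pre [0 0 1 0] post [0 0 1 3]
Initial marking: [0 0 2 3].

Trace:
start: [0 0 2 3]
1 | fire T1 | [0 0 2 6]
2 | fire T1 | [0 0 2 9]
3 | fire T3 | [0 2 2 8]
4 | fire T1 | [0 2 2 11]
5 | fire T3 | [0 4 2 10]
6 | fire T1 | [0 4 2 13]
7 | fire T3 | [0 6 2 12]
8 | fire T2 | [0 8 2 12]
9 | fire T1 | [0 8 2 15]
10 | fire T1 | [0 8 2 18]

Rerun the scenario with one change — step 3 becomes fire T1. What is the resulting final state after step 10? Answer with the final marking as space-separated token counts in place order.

(re-executing from step 3 with the substitution; state before step 3: [0 0 2 9])
3 | fire T1 | [0 0 2 12]
4 | fire T1 | [0 0 2 15]
5 | fire T3 | [0 2 2 14]
6 | fire T1 | [0 2 2 17]
7 | fire T3 | [0 4 2 16]
8 | fire T2 | [0 6 2 16]
9 | fire T1 | [0 6 2 19]
10 | fire T1 | [0 6 2 22]

0 6 2 22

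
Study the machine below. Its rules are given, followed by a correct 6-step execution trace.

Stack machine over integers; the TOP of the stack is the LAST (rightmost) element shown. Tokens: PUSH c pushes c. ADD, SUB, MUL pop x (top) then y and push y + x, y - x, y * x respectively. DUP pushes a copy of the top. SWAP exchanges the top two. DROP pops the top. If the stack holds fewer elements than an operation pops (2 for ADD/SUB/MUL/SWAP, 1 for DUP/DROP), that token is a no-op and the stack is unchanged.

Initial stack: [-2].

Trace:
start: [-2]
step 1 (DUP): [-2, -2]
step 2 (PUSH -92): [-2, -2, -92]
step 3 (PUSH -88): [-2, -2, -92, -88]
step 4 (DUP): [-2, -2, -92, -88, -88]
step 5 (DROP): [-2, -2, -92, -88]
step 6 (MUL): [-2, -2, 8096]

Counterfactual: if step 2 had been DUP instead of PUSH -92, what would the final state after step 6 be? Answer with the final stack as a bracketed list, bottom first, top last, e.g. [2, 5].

[-2, -2, 176]

(re-executing from step 2 with the substitution; state before step 2: [-2, -2])
step 2 (DUP): [-2, -2, -2]
step 3 (PUSH -88): [-2, -2, -2, -88]
step 4 (DUP): [-2, -2, -2, -88, -88]
step 5 (DROP): [-2, -2, -2, -88]
step 6 (MUL): [-2, -2, 176]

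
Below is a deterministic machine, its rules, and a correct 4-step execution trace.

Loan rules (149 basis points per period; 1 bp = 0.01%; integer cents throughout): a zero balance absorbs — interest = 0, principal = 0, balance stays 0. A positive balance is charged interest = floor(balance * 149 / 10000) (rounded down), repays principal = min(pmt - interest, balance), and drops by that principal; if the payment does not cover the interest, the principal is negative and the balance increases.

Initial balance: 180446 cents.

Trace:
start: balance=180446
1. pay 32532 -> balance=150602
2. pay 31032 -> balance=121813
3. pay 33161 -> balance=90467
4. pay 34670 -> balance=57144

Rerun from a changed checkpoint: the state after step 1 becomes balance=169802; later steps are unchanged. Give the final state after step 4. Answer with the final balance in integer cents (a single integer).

77216

state after step 1 := balance=169802
2. pay 31032 -> balance=141300
3. pay 33161 -> balance=110244
4. pay 34670 -> balance=77216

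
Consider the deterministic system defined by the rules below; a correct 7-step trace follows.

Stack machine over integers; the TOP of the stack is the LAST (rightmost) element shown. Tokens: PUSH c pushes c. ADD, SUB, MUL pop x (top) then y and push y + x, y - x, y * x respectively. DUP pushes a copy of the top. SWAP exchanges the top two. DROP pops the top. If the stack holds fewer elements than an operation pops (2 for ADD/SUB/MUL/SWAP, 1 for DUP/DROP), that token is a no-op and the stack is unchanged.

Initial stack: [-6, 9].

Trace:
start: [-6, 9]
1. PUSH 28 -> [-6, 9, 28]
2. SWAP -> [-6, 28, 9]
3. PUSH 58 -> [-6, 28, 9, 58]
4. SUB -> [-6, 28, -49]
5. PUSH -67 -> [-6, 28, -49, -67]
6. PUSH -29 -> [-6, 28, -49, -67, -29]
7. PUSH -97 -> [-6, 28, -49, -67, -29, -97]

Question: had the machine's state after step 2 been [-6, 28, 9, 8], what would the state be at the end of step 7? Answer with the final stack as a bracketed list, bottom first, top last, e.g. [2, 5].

state after step 2 := [-6, 28, 9, 8]
3. PUSH 58 -> [-6, 28, 9, 8, 58]
4. SUB -> [-6, 28, 9, -50]
5. PUSH -67 -> [-6, 28, 9, -50, -67]
6. PUSH -29 -> [-6, 28, 9, -50, -67, -29]
7. PUSH -97 -> [-6, 28, 9, -50, -67, -29, -97]

[-6, 28, 9, -50, -67, -29, -97]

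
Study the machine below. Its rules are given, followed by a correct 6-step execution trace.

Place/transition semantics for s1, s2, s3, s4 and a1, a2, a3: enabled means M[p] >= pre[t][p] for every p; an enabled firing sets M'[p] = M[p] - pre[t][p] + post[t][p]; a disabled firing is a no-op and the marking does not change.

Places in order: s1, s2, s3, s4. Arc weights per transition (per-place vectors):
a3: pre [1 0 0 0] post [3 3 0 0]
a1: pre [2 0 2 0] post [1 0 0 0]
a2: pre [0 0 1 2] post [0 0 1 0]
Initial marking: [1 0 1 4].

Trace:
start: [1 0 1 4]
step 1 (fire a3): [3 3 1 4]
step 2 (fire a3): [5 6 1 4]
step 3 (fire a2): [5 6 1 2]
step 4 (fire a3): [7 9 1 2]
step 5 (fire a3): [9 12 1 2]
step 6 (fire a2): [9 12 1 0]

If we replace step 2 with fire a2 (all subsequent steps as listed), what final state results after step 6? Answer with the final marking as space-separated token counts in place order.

7 9 1 0

(re-executing from step 2 with the substitution; state before step 2: [3 3 1 4])
step 2 (fire a2): [3 3 1 2]
step 3 (fire a2): [3 3 1 0]
step 4 (fire a3): [5 6 1 0]
step 5 (fire a3): [7 9 1 0]
step 6 (fire a2): [7 9 1 0]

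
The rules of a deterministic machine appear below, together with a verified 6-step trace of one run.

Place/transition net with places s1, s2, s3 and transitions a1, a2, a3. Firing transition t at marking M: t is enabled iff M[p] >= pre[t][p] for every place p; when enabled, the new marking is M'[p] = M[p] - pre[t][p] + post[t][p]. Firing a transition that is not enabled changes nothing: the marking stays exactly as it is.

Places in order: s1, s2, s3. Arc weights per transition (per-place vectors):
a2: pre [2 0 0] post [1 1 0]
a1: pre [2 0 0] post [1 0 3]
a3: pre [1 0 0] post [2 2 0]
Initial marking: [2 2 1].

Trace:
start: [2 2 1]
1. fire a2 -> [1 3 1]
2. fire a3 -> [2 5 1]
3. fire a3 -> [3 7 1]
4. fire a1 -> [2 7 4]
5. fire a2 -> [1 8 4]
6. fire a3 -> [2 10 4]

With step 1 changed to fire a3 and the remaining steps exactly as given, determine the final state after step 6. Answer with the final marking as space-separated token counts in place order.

4 11 4

(re-executing from step 1 with the substitution; state before step 1: [2 2 1])
1. fire a3 -> [3 4 1]
2. fire a3 -> [4 6 1]
3. fire a3 -> [5 8 1]
4. fire a1 -> [4 8 4]
5. fire a2 -> [3 9 4]
6. fire a3 -> [4 11 4]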